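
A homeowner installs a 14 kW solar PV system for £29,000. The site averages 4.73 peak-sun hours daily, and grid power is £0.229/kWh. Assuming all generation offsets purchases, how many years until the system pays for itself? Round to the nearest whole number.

5 years

Daily generation = 14 kW × 4.73 h = 66.22 kWh
Annual generation = 66.22 × 365 = 24170 kWh
Annual savings = 24170 × £0.229 = £5,535.00
Payback = £29,000 / £5,535.00 = 5.24 years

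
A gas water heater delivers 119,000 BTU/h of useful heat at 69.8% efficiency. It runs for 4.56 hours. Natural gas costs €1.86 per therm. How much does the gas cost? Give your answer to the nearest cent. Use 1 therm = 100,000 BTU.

Heat delivered = 119,000 BTU/h × 4.56 h = 542,640 BTU
Gas input = 542,640 / 0.698 = 777,421 BTU
= 777,421 / 100,000 = 7.774 therm
Cost = 7.774 × €1.86/therm = €14.46

€14.46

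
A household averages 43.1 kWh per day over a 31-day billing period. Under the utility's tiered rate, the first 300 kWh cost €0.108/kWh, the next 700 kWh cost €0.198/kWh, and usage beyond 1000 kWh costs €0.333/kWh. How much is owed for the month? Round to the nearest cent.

€282.92

Usage = 43.1 kWh/day × 31 days = 1336.1 kWh
First 300 kWh × €0.108 = €32.40
Next 700 kWh × €0.198 = €138.60
Remaining 336.1 kWh × €0.333 = €111.92
Total = €282.92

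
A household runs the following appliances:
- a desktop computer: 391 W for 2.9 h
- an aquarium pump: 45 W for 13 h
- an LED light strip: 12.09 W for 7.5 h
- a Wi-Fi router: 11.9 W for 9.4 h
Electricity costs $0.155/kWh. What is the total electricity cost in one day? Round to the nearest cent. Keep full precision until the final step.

$0.30

desktop computer: 391 W × 2.9 h = 1,134 Wh = 1.134 kWh
aquarium pump: 45 W × 13 h = 585 Wh = 0.585 kWh
LED light strip: 12.09 W × 7.5 h = 91 Wh = 0.09067 kWh
Wi-Fi router: 11.9 W × 9.4 h = 112 Wh = 0.1119 kWh
Total energy = 1.134 + 0.585 + 0.09067 + 0.1119 = 1.921 kWh
Cost = 1.921 kWh × $0.155 = $0.30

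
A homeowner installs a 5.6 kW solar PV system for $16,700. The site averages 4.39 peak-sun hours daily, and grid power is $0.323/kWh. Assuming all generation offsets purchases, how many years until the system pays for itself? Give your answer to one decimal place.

5.8 years

Daily generation = 5.6 kW × 4.39 h = 24.58 kWh
Annual generation = 24.58 × 365 = 8973.2 kWh
Annual savings = 8973.2 × $0.323 = $2,898.33
Payback = $16,700 / $2,898.33 = 5.76 years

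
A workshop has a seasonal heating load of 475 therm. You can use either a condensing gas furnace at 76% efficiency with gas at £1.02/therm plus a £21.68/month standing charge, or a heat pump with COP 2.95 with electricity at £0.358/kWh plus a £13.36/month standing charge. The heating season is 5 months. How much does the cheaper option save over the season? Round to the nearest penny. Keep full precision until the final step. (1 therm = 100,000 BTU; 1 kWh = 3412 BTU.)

£1010.35

Heat load = 475 therm × 100,000 = 47,500,000 BTU
Gas: input = 47,500,000 / 0.760 = 62,500,000 BTU = 625 therm → 625 × £1.02 = £637.50; + 5 × £21.68 standing = £745.90
Heat pump: 47,500,000 BTU / 3412 = 13,920 kWh heat; / 2.95 = 4,719 kWh in → × £0.358 = £1,689.45; + 5 × £13.36 standing = £1,756.25
Difference = |£745.90 − £1,756.25| = £1,010.35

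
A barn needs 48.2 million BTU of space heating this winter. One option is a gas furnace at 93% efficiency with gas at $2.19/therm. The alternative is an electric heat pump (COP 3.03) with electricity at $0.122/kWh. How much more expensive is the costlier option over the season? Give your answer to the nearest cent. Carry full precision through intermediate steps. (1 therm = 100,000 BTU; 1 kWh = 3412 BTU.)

Heat load = 48.2 × 10⁶ BTU = 48,200,000 BTU
Gas: input = 48,200,000 / 0.930 = 51,827,957 BTU = 518.3 therm → 518.3 × $2.19 = $1,135.03
Heat pump: 48,200,000 BTU / 3412 = 14,130 kWh heat; / 3.03 = 4,662 kWh in → × $0.122 = $568.79
Difference = |$1,135.03 − $568.79| = $566.24

$566.24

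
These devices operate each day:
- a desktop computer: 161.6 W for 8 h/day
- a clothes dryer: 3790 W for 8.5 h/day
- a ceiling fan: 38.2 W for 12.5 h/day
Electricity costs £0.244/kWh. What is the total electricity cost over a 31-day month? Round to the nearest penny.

£257.06

desktop computer: 161.6 W × 8 h × 31 d = 40,077 Wh = 40.08 kWh
clothes dryer: 3790 W × 8.5 h × 31 d = 998,665 Wh = 998.7 kWh
ceiling fan: 38.2 W × 12.5 h × 31 d = 14,803 Wh = 14.8 kWh
Total energy = 40.08 + 998.7 + 14.8 = 1,054 kWh
Cost = 1,054 kWh × £0.244 = £257.06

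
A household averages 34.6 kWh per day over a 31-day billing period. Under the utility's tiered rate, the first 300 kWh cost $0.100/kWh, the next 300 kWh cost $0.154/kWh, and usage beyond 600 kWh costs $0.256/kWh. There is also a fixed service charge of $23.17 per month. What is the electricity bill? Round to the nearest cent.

$220.36

Usage = 34.6 kWh/day × 31 days = 1072.6 kWh
First 300 kWh × $0.100 = $30.00
Next 300 kWh × $0.154 = $46.20
Remaining 472.6 kWh × $0.256 = $120.99
Energy charge = $197.19; + service $23.17 = $220.36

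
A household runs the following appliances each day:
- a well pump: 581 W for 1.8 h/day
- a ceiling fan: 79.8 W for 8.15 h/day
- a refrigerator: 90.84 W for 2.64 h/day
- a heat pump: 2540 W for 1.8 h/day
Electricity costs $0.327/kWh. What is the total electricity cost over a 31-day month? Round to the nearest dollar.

well pump: 581 W × 1.8 h × 31 d = 32,420 Wh = 32.42 kWh
ceiling fan: 79.8 W × 8.15 h × 31 d = 20,161 Wh = 20.16 kWh
refrigerator: 90.84 W × 2.64 h × 31 d = 7,434 Wh = 7.434 kWh
heat pump: 2540 W × 1.8 h × 31 d = 141,732 Wh = 141.7 kWh
Total energy = 32.42 + 20.16 + 7.434 + 141.7 = 201.7 kWh
Cost = 201.7 kWh × $0.327 = $65.97 ≈ $66

$66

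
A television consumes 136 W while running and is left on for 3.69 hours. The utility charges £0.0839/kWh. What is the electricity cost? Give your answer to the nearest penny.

£0.04

Energy = 136 W × 3.69 h = 502 Wh = 0.5018 kWh
Cost = 0.5018 kWh × £0.0839/kWh = £0.04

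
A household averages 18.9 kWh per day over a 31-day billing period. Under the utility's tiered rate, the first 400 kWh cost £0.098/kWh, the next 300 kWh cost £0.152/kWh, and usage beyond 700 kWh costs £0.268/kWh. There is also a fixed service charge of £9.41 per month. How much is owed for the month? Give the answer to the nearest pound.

£77

Usage = 18.9 kWh/day × 31 days = 585.9 kWh
First 400 kWh × £0.098 = £39.20
Next 185.9 kWh × £0.152 = £28.26
Remaining tier: 0 kWh (not reached)
Energy charge = £67.46; + service £9.41 = £76.87 ≈ £77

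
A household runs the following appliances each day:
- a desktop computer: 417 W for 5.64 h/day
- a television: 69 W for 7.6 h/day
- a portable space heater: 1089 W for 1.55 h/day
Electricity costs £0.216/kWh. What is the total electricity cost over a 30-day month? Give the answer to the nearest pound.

desktop computer: 417 W × 5.64 h × 30 d = 70,556 Wh = 70.56 kWh
television: 69 W × 7.6 h × 30 d = 15,732 Wh = 15.73 kWh
portable space heater: 1089 W × 1.55 h × 30 d = 50,638 Wh = 50.64 kWh
Total energy = 70.56 + 15.73 + 50.64 = 136.9 kWh
Cost = 136.9 kWh × £0.216 = £29.58 ≈ £30

£30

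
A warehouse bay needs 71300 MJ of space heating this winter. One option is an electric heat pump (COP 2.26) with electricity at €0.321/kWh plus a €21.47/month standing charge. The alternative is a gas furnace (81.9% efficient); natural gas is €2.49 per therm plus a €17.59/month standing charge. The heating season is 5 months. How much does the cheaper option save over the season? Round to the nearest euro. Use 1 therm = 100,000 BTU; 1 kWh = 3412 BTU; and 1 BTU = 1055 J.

Heat load = 71300 MJ = 71,300,000,000 J / 1055 = 67,582,938 BTU
Gas: input = 67,582,938 / 0.819 = 82,518,850 BTU = 825.2 therm → 825.2 × €2.49 = €2,054.72; + 5 × €17.59 standing = €2,142.67
Heat pump: 67,582,938 BTU / 3412 = 19,810 kWh heat; / 2.26 = 8,764 kWh in → × €0.321 = €2,813.36; + 5 × €21.47 standing = €2,920.71
Difference = |€2,142.67 − €2,920.71| = €778.04 ≈ €778

€778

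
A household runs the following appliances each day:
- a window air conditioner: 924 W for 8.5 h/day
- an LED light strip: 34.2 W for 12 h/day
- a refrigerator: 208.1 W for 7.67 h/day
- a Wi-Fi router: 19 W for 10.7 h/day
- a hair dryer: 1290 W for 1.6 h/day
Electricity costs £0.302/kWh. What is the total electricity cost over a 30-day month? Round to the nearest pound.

window air conditioner: 924 W × 8.5 h × 30 d = 235,620 Wh = 235.6 kWh
LED light strip: 34.2 W × 12 h × 30 d = 12,312 Wh = 12.31 kWh
refrigerator: 208.1 W × 7.67 h × 30 d = 47,884 Wh = 47.88 kWh
Wi-Fi router: 19 W × 10.7 h × 30 d = 6,099 Wh = 6.099 kWh
hair dryer: 1290 W × 1.6 h × 30 d = 61,920 Wh = 61.92 kWh
Total energy = 235.6 + 12.31 + 47.88 + 6.099 + 61.92 = 363.8 kWh
Cost = 363.8 kWh × £0.302 = £109.88 ≈ £110

£110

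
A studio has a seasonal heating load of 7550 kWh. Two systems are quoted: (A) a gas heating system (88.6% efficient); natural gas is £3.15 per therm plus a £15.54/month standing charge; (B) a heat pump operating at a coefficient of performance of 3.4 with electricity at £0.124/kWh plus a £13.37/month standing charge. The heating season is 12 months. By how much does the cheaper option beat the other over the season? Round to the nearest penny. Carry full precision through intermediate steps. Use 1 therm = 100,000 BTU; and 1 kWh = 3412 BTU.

Heat load = 7550 kWh × 3412 = 25,760,600 BTU
Gas: input = 25,760,600 / 0.886 = 29,075,169 BTU = 290.8 therm → 290.8 × £3.15 = £915.87; + 12 × £15.54 standing = £1,102.35
Heat pump: 25,760,600 BTU / 3412 = 7,550 kWh heat; / 3.4 = 2,221 kWh in → × £0.124 = £275.35; + 12 × £13.37 standing = £435.79
Difference = |£1,102.35 − £435.79| = £666.55

£666.55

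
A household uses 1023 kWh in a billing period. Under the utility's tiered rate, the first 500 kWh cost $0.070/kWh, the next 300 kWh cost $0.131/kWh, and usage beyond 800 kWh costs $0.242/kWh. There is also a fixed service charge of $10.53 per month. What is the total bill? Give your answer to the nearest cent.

First 500 kWh × $0.070 = $35.00
Next 300 kWh × $0.131 = $39.30
Remaining 223 kWh × $0.242 = $53.97
Energy charge = $128.27; + service $10.53 = $138.80

$138.80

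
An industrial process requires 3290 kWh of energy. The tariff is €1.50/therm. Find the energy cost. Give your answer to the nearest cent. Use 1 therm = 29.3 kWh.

€168.43

3290 kWh × (0.03413 therm/kWh) = 112.3 therm
Cost = 112.3 therm × €1.50/therm = €168.43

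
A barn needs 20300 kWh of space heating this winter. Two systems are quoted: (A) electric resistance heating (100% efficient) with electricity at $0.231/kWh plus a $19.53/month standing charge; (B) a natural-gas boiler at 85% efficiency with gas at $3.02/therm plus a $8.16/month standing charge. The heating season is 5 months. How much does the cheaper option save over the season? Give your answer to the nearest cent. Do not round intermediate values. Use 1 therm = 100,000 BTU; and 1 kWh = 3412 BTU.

$2285.26

Heat load = 20300 kWh × 3412 = 69,263,600 BTU
Gas: input = 69,263,600 / 0.85 = 81,486,588 BTU = 814.9 therm → 814.9 × $3.02 = $2,460.89; + 5 × $8.16 standing = $2,501.69
Electric: 69,263,600 BTU / 3412 = 20,300 kWh → × $0.231 = $4,689.30; + 5 × $19.53 standing = $4,786.95
Difference = |$2,501.69 − $4,786.95| = $2,285.26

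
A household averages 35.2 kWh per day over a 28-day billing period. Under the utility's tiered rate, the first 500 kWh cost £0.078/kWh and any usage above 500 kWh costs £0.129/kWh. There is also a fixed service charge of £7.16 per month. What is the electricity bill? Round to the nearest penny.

£108.80

Usage = 35.2 kWh/day × 28 days = 985.6 kWh
First 500 kWh × £0.078 = £39.00
Remaining 485.6 kWh × £0.129 = £62.64
Energy charge = £101.64; + service £7.16 = £108.80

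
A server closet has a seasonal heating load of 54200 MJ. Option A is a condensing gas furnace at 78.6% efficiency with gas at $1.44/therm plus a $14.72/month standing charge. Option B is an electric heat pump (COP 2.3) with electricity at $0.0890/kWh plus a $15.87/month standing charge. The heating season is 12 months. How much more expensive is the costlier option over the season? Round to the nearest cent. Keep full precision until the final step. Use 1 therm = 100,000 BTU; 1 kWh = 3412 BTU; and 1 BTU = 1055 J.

$344.77

Heat load = 54200 MJ = 54,200,000,000 J / 1055 = 51,374,408 BTU
Gas: input = 51,374,408 / 0.786 = 65,361,842 BTU = 653.6 therm → 653.6 × $1.44 = $941.21; + 12 × $14.72 standing = $1,117.85
Heat pump: 51,374,408 BTU / 3412 = 15,060 kWh heat; / 2.3 = 6,547 kWh in → × $0.0890 = $582.64; + 12 × $15.87 standing = $773.08
Difference = |$1,117.85 − $773.08| = $344.77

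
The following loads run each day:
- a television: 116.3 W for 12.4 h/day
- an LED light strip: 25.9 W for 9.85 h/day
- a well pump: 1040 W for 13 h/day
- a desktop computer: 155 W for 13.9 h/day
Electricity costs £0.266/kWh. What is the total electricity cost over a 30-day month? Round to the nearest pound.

television: 116.3 W × 12.4 h × 30 d = 43,264 Wh = 43.26 kWh
LED light strip: 25.9 W × 9.85 h × 30 d = 7,653 Wh = 7.653 kWh
well pump: 1040 W × 13 h × 30 d = 405,600 Wh = 405.6 kWh
desktop computer: 155 W × 13.9 h × 30 d = 64,635 Wh = 64.64 kWh
Total energy = 43.26 + 7.653 + 405.6 + 64.64 = 521.2 kWh
Cost = 521.2 kWh × £0.266 = £138.63 ≈ £139

£139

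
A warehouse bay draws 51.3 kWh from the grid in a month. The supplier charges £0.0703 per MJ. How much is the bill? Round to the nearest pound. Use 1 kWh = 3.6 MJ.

£13

51.3 kWh × (3.6 MJ/kWh) = 184.7 MJ
Cost = 184.7 MJ × £0.0703/MJ = £12.98 ≈ £13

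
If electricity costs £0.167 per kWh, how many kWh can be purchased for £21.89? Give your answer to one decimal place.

£21.89 / £0.167 per kWh = 131.1 kWh

131.1 kWh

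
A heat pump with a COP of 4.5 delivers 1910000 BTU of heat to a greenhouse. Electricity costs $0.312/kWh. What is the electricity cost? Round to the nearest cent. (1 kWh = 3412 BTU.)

$38.81

Heat delivered = 1,910,000 BTU / 3412 = 559.8 kWh
Electrical input = 559.8 kWh / 4.5 = 124.4 kWh
Cost = 124.4 × $0.312/kWh = $38.81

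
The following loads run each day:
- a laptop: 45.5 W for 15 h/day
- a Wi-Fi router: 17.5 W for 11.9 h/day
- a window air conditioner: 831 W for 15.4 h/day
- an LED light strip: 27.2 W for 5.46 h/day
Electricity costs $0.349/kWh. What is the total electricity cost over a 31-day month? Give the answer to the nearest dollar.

laptop: 45.5 W × 15 h × 31 d = 21,158 Wh = 21.16 kWh
Wi-Fi router: 17.5 W × 11.9 h × 31 d = 6,456 Wh = 6.456 kWh
window air conditioner: 831 W × 15.4 h × 31 d = 396,719 Wh = 396.7 kWh
LED light strip: 27.2 W × 5.46 h × 31 d = 4,604 Wh = 4.604 kWh
Total energy = 21.16 + 6.456 + 396.7 + 4.604 = 428.9 kWh
Cost = 428.9 kWh × $0.349 = $149.70 ≈ $150

$150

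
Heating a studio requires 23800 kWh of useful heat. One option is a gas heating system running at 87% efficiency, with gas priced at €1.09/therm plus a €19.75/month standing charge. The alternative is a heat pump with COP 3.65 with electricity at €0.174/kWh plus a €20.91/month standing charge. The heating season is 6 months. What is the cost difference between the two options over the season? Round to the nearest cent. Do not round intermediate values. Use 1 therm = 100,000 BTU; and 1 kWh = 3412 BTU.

€124.13

Heat load = 23800 kWh × 3412 = 81,205,600 BTU
Gas: input = 81,205,600 / 0.870 = 93,339,770 BTU = 933.4 therm → 933.4 × €1.09 = €1,017.40; + 6 × €19.75 standing = €1,135.90
Heat pump: 81,205,600 BTU / 3412 = 23,800 kWh heat; / 3.65 = 6,521 kWh in → × €0.174 = €1,134.58; + 6 × €20.91 standing = €1,260.04
Difference = |€1,135.90 − €1,260.04| = €124.13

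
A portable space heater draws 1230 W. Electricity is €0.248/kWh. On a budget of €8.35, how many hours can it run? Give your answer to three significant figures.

27.4 h

Energy budget = €8.35 / €0.248 per kWh = 33.67 kWh = 33,669 Wh
Runtime = 33,669 Wh / 1230 W = 27.37 h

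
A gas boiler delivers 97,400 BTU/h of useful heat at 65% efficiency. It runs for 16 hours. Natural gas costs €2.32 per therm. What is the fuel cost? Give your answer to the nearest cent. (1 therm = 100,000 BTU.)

€55.62

Heat delivered = 97,400 BTU/h × 16 h = 1,558,400 BTU
Gas input = 1,558,400 / 0.65 = 2,397,538 BTU
= 2,397,538 / 100,000 = 23.98 therm
Cost = 23.98 × €2.32/therm = €55.62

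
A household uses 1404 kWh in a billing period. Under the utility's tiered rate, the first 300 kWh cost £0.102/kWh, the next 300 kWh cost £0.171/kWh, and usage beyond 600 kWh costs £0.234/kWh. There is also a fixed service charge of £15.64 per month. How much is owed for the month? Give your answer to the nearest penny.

First 300 kWh × £0.102 = £30.60
Next 300 kWh × £0.171 = £51.30
Remaining 804 kWh × £0.234 = £188.14
Energy charge = £270.04; + service £15.64 = £285.68

£285.68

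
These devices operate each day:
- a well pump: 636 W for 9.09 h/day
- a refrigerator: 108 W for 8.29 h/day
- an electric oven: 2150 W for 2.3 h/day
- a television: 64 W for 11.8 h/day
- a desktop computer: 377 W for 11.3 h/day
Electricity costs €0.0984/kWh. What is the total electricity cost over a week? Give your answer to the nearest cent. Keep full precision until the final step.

well pump: 636 W × 9.09 h × 7 d = 40,469 Wh = 40.47 kWh
refrigerator: 108 W × 8.29 h × 7 d = 6,267 Wh = 6.267 kWh
electric oven: 2150 W × 2.3 h × 7 d = 34,615 Wh = 34.62 kWh
television: 64 W × 11.8 h × 7 d = 5,286 Wh = 5.286 kWh
desktop computer: 377 W × 11.3 h × 7 d = 29,821 Wh = 29.82 kWh
Total energy = 40.47 + 6.267 + 34.62 + 5.286 + 29.82 = 116.5 kWh
Cost = 116.5 kWh × €0.0984 = €11.46

€11.46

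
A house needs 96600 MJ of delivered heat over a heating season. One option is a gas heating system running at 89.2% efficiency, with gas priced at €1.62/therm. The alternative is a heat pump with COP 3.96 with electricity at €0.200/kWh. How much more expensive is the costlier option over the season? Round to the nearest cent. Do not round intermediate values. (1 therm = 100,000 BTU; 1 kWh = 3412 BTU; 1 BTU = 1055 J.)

Heat load = 96600 MJ = 96,600,000,000 J / 1055 = 91,563,981 BTU
Gas: input = 91,563,981 / 0.892 = 102,650,203 BTU = 1,027 therm → 1,027 × €1.62 = €1,662.93
Heat pump: 91,563,981 BTU / 3412 = 26,840 kWh heat; / 3.96 = 6,777 kWh in → × €0.200 = €1,355.35
Difference = |€1,662.93 − €1,355.35| = €307.59

€307.59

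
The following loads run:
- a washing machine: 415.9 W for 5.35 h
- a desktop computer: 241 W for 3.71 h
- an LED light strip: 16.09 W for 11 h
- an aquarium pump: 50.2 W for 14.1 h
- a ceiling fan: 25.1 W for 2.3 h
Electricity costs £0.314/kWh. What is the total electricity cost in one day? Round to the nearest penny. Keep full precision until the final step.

£1.28

washing machine: 415.9 W × 5.35 h = 2,225 Wh = 2.225 kWh
desktop computer: 241 W × 3.71 h = 894 Wh = 0.8941 kWh
LED light strip: 16.09 W × 11 h = 177 Wh = 0.177 kWh
aquarium pump: 50.2 W × 14.1 h = 708 Wh = 0.7078 kWh
ceiling fan: 25.1 W × 2.3 h = 58 Wh = 0.05773 kWh
Total energy = 2.225 + 0.8941 + 0.177 + 0.7078 + 0.05773 = 4.062 kWh
Cost = 4.062 kWh × £0.314 = £1.28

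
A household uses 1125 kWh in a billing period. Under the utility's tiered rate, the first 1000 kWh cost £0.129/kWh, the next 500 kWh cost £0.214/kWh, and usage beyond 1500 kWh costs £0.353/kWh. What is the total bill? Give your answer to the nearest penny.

£155.75

First 1000 kWh × £0.129 = £129.00
Next 125 kWh × £0.214 = £26.75
Remaining tier: 0 kWh (not reached)
Total = £155.75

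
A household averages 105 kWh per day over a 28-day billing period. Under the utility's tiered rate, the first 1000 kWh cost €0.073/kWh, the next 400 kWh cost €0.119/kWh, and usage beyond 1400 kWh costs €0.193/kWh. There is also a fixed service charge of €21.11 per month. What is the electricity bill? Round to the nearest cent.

Usage = 105 kWh/day × 28 days = 2940 kWh
First 1000 kWh × €0.073 = €73.00
Next 400 kWh × €0.119 = €47.60
Remaining 1540 kWh × €0.193 = €297.22
Energy charge = €417.82; + service €21.11 = €438.93

€438.93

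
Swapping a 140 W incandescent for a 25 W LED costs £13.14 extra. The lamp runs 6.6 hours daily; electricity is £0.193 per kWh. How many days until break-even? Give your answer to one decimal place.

Power saved = 140 − 25 = 115 W
Daily energy saved = 115 W × 6.6 h = 759 Wh = 0.759 kWh
Daily savings = 0.759 × £0.193 = £0.1465
Payback = £13.14 / £0.1465 per day = 89.7 days

89.7 days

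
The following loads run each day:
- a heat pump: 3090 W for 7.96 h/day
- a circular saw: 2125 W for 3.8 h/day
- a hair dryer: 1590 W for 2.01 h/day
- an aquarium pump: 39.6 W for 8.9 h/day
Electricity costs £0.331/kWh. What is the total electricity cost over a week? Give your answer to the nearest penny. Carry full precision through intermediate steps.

£83.92

heat pump: 3090 W × 7.96 h × 7 d = 172,175 Wh = 172.2 kWh
circular saw: 2125 W × 3.8 h × 7 d = 56,525 Wh = 56.52 kWh
hair dryer: 1590 W × 2.01 h × 7 d = 22,371 Wh = 22.37 kWh
aquarium pump: 39.6 W × 8.9 h × 7 d = 2,467 Wh = 2.467 kWh
Total energy = 172.2 + 56.52 + 22.37 + 2.467 = 253.5 kWh
Cost = 253.5 kWh × £0.331 = £83.92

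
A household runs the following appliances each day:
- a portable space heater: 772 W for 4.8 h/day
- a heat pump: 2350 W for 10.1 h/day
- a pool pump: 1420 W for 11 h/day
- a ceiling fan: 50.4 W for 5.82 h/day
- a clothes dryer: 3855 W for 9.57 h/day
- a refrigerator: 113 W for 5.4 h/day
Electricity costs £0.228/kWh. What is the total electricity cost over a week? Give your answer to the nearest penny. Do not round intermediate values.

£129.05

portable space heater: 772 W × 4.8 h × 7 d = 25,939 Wh = 25.94 kWh
heat pump: 2350 W × 10.1 h × 7 d = 166,145 Wh = 166.1 kWh
pool pump: 1420 W × 11 h × 7 d = 109,340 Wh = 109.3 kWh
ceiling fan: 50.4 W × 5.82 h × 7 d = 2,053 Wh = 2.053 kWh
clothes dryer: 3855 W × 9.57 h × 7 d = 258,246 Wh = 258.2 kWh
refrigerator: 113 W × 5.4 h × 7 d = 4,271 Wh = 4.271 kWh
Total energy = 25.94 + 166.1 + 109.3 + 2.053 + 258.2 + 4.271 = 566 kWh
Cost = 566 kWh × £0.228 = £129.05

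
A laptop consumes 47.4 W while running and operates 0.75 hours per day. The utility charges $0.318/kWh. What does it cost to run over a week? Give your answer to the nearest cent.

$0.08

Energy = 47.4 W × 0.75 h/day × 7 days = 249 Wh = 0.2488 kWh
Cost = 0.2488 kWh × $0.318/kWh = $0.08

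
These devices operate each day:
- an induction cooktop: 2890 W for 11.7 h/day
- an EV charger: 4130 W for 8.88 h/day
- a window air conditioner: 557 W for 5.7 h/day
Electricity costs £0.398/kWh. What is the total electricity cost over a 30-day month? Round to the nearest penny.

£879.53

induction cooktop: 2890 W × 11.7 h × 30 d = 1,014,390 Wh = 1,014 kWh
EV charger: 4130 W × 8.88 h × 30 d = 1,100,232 Wh = 1,100 kWh
window air conditioner: 557 W × 5.7 h × 30 d = 95,247 Wh = 95.25 kWh
Total energy = 1,014 + 1,100 + 95.25 = 2,210 kWh
Cost = 2,210 kWh × £0.398 = £879.53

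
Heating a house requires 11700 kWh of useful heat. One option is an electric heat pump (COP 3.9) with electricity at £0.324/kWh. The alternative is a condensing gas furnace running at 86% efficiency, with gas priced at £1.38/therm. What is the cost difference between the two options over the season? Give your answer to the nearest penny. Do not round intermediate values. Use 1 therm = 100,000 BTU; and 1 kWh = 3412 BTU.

£331.42

Heat load = 11700 kWh × 3412 = 39,920,400 BTU
Gas: input = 39,920,400 / 0.86 = 46,419,070 BTU = 464.2 therm → 464.2 × £1.38 = £640.58
Heat pump: 39,920,400 BTU / 3412 = 11,700 kWh heat; / 3.9 = 3,000 kWh in → × £0.324 = £972.00
Difference = |£640.58 − £972.00| = £331.42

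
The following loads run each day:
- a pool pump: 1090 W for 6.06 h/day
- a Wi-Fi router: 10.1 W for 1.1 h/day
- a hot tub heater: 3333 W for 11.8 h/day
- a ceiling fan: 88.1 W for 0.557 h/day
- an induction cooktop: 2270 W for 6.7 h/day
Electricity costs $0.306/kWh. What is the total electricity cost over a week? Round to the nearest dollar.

$131

pool pump: 1090 W × 6.06 h × 7 d = 46,238 Wh = 46.24 kWh
Wi-Fi router: 10.1 W × 1.1 h × 7 d = 78 Wh = 0.07777 kWh
hot tub heater: 3333 W × 11.8 h × 7 d = 275,306 Wh = 275.3 kWh
ceiling fan: 88.1 W × 0.557 h × 7 d = 344 Wh = 0.3435 kWh
induction cooktop: 2270 W × 6.7 h × 7 d = 106,463 Wh = 106.5 kWh
Total energy = 46.24 + 0.07777 + 275.3 + 0.3435 + 106.5 = 428.4 kWh
Cost = 428.4 kWh × $0.306 = $131.10 ≈ $131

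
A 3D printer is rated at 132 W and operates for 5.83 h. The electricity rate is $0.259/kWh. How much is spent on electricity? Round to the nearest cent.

Energy = 132 W × 5.83 h = 770 Wh = 0.7696 kWh
Cost = 0.7696 kWh × $0.259/kWh = $0.20

$0.20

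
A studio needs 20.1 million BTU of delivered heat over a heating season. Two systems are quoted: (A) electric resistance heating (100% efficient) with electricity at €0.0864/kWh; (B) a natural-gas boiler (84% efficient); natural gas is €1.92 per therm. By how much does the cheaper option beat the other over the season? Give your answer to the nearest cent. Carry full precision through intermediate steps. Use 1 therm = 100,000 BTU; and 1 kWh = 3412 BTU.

€49.55

Heat load = 20.1 × 10⁶ BTU = 20,100,000 BTU
Gas: input = 20,100,000 / 0.84 = 23,928,571 BTU = 239.3 therm → 239.3 × €1.92 = €459.43
Electric: 20,100,000 BTU / 3412 = 5,891 kWh → × €0.0864 = €508.98
Difference = |€459.43 − €508.98| = €49.55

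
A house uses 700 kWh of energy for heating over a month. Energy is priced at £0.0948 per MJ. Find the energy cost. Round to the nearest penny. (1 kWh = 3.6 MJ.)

£238.90

700 kWh × (3.6 MJ/kWh) = 2,520 MJ
Cost = 2,520 MJ × £0.0948/MJ = £238.90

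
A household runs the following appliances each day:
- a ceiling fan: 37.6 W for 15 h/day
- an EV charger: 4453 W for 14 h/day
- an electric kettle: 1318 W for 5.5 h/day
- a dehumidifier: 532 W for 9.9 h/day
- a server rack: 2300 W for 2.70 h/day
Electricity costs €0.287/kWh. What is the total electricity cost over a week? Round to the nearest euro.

€164

ceiling fan: 37.6 W × 15 h × 7 d = 3,948 Wh = 3.948 kWh
EV charger: 4453 W × 14 h × 7 d = 436,394 Wh = 436.4 kWh
electric kettle: 1318 W × 5.5 h × 7 d = 50,743 Wh = 50.74 kWh
dehumidifier: 532 W × 9.9 h × 7 d = 36,868 Wh = 36.87 kWh
server rack: 2300 W × 2.70 h × 7 d = 43,470 Wh = 43.47 kWh
Total energy = 3.948 + 436.4 + 50.74 + 36.87 + 43.47 = 571.4 kWh
Cost = 571.4 kWh × €0.287 = €164.00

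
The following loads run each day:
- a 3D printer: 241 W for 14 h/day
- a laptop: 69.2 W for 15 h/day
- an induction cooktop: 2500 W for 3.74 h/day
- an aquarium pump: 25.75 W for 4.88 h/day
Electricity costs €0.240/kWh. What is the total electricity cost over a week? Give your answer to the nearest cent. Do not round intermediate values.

3D printer: 241 W × 14 h × 7 d = 23,618 Wh = 23.62 kWh
laptop: 69.2 W × 15 h × 7 d = 7,266 Wh = 7.266 kWh
induction cooktop: 2500 W × 3.74 h × 7 d = 65,450 Wh = 65.45 kWh
aquarium pump: 25.75 W × 4.88 h × 7 d = 880 Wh = 0.8796 kWh
Total energy = 23.62 + 7.266 + 65.45 + 0.8796 = 97.21 kWh
Cost = 97.21 kWh × €0.240 = €23.33

€23.33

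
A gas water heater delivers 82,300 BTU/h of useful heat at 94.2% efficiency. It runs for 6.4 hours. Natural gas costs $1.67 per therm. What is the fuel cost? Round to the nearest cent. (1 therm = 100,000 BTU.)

Heat delivered = 82,300 BTU/h × 6.4 h = 526,720 BTU
Gas input = 526,720 / 0.942 = 559,151 BTU
= 559,151 / 100,000 = 5.592 therm
Cost = 5.592 × $1.67/therm = $9.34

$9.34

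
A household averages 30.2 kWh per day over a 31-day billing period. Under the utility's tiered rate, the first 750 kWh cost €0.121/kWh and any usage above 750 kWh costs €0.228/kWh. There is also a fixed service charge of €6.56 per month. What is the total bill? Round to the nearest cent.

Usage = 30.2 kWh/day × 31 days = 936.2 kWh
First 750 kWh × €0.121 = €90.75
Remaining 186.2 kWh × €0.228 = €42.45
Energy charge = €133.20; + service €6.56 = €139.76

€139.76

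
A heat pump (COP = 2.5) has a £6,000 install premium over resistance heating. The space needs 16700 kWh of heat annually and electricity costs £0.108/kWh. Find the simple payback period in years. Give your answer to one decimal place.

5.5 years

Resistance: 16700 kWh × £0.108 = £1,803.60/yr
Heat pump: 16700 / 2.5 = 6680 kWh in → × £0.108 = £721.44/yr
Annual savings = £1,082.16
Payback = £6,000 / £1,082.16 = 5.54 years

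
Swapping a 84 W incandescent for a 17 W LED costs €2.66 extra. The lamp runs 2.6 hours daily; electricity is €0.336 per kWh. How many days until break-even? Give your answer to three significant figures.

45.4 days

Power saved = 84 − 17 = 67 W
Daily energy saved = 67 W × 2.6 h = 174.2 Wh = 0.1742 kWh
Daily savings = 0.1742 × €0.336 = €0.0585
Payback = €2.66 / €0.0585 per day = 45.45 days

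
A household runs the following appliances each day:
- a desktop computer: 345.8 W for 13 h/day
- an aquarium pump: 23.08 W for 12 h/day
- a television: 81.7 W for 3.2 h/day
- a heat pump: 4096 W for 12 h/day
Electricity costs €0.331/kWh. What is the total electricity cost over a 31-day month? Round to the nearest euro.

desktop computer: 345.8 W × 13 h × 31 d = 139,357 Wh = 139.4 kWh
aquarium pump: 23.08 W × 12 h × 31 d = 8,586 Wh = 8.586 kWh
television: 81.7 W × 3.2 h × 31 d = 8,105 Wh = 8.105 kWh
heat pump: 4096 W × 12 h × 31 d = 1,523,712 Wh = 1,524 kWh
Total energy = 139.4 + 8.586 + 8.105 + 1,524 = 1,680 kWh
Cost = 1,680 kWh × €0.331 = €556.00

€556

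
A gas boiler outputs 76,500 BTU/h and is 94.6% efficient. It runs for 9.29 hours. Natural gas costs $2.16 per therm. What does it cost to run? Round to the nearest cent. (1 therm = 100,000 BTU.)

$16.23

Heat delivered = 76,500 BTU/h × 9.29 h = 710,685 BTU
Gas input = 710,685 / 0.946 = 751,253 BTU
= 751,253 / 100,000 = 7.513 therm
Cost = 7.513 × $2.16/therm = $16.23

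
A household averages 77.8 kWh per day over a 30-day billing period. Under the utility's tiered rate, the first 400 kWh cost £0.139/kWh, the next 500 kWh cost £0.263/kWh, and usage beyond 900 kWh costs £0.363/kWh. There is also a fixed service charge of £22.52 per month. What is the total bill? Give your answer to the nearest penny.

£730.16

Usage = 77.8 kWh/day × 30 days = 2334 kWh
First 400 kWh × £0.139 = £55.60
Next 500 kWh × £0.263 = £131.50
Remaining 1434 kWh × £0.363 = £520.54
Energy charge = £707.64; + service £22.52 = £730.16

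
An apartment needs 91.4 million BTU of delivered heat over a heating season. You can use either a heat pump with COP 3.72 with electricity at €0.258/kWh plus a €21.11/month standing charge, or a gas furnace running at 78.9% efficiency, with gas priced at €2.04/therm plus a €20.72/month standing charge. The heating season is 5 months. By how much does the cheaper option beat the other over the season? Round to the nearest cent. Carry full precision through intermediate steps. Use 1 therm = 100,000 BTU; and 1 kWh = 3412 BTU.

€503.38

Heat load = 91.4 × 10⁶ BTU = 91,400,000 BTU
Gas: input = 91,400,000 / 0.789 = 115,842,839 BTU = 1,158 therm → 1,158 × €2.04 = €2,363.19; + 5 × €20.72 standing = €2,466.79
Heat pump: 91,400,000 BTU / 3412 = 26,790 kWh heat; / 3.72 = 7,201 kWh in → × €0.258 = €1,857.86; + 5 × €21.11 standing = €1,963.41
Difference = |€2,466.79 − €1,963.41| = €503.38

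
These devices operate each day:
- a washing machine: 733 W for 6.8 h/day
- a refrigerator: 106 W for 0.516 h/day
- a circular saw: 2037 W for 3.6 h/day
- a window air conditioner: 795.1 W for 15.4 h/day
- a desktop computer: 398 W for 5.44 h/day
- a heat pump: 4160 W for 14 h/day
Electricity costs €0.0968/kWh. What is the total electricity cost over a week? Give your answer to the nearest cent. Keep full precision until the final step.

€57.61

washing machine: 733 W × 6.8 h × 7 d = 34,891 Wh = 34.89 kWh
refrigerator: 106 W × 0.516 h × 7 d = 383 Wh = 0.3829 kWh
circular saw: 2037 W × 3.6 h × 7 d = 51,332 Wh = 51.33 kWh
window air conditioner: 795.1 W × 15.4 h × 7 d = 85,712 Wh = 85.71 kWh
desktop computer: 398 W × 5.44 h × 7 d = 15,156 Wh = 15.16 kWh
heat pump: 4160 W × 14 h × 7 d = 407,680 Wh = 407.7 kWh
Total energy = 34.89 + 0.3829 + 51.33 + 85.71 + 15.16 + 407.7 = 595.2 kWh
Cost = 595.2 kWh × €0.0968 = €57.61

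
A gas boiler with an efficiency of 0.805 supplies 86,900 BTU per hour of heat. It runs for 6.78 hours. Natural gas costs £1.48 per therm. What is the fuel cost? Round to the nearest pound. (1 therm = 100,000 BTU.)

£11

Heat delivered = 86,900 BTU/h × 6.78 h = 589,182 BTU
Gas input = 589,182 / 0.805 = 731,903 BTU
= 731,903 / 100,000 = 7.319 therm
Cost = 7.319 × £1.48/therm = £10.83 ≈ £11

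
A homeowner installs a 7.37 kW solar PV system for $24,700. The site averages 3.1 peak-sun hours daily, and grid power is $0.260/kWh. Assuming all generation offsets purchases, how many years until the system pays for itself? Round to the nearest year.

11 years

Daily generation = 7.37 kW × 3.1 h = 22.85 kWh
Annual generation = 22.85 × 365 = 8339.2 kWh
Annual savings = 8339.2 × $0.260 = $2,168.18
Payback = $24,700 / $2,168.18 = 11.4 years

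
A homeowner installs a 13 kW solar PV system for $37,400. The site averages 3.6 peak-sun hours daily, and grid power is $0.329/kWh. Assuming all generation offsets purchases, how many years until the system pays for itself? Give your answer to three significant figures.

Daily generation = 13 kW × 3.6 h = 46.8 kWh
Annual generation = 46.8 × 365 = 17082 kWh
Annual savings = 17082 × $0.329 = $5,619.98
Payback = $37,400 / $5,619.98 = 6.65 years

6.65 years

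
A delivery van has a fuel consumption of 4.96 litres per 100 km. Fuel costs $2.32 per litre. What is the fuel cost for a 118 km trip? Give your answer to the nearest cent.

$13.58

Fuel = 4.96 L/100 km × 118 km / 100 = 5.853 L
Cost = 5.853 L × $2.32/L = $13.58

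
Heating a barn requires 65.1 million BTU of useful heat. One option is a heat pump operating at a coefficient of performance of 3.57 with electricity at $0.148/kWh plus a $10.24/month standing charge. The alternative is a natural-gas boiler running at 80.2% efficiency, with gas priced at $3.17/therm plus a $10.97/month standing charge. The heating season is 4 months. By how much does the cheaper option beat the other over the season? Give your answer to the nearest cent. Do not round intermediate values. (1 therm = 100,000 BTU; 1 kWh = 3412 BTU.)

Heat load = 65.1 × 10⁶ BTU = 65,100,000 BTU
Gas: input = 65,100,000 / 0.802 = 81,172,070 BTU = 811.7 therm → 811.7 × $3.17 = $2,573.15; + 4 × $10.97 standing = $2,617.03
Heat pump: 65,100,000 BTU / 3412 = 19,080 kWh heat; / 3.57 = 5,344 kWh in → × $0.148 = $790.98; + 4 × $10.24 standing = $831.94
Difference = |$2,617.03 − $831.94| = $1,785.09

$1785.09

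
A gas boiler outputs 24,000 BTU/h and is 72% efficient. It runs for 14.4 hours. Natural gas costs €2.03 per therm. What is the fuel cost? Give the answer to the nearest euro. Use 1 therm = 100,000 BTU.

Heat delivered = 24,000 BTU/h × 14.4 h = 345,600 BTU
Gas input = 345,600 / 0.72 = 480,000 BTU
= 480,000 / 100,000 = 4.8 therm
Cost = 4.8 × €2.03/therm = €9.74 ≈ €10

€10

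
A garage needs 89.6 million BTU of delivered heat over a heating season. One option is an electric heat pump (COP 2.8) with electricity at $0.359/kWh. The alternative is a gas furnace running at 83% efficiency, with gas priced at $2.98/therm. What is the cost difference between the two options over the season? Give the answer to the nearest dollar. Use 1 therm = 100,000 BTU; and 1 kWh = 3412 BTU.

$150

Heat load = 89.6 × 10⁶ BTU = 89,600,000 BTU
Gas: input = 89,600,000 / 0.83 = 107,951,807 BTU = 1,080 therm → 1,080 × $2.98 = $3,216.96
Heat pump: 89,600,000 BTU / 3412 = 26,260 kWh heat; / 2.8 = 9,379 kWh in → × $0.359 = $3,366.94
Difference = |$3,216.96 − $3,366.94| = $149.98 ≈ $150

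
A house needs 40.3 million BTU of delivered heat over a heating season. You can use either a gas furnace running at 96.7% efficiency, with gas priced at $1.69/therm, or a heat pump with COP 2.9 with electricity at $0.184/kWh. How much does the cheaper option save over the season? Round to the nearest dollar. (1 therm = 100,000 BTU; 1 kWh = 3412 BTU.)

$45

Heat load = 40.3 × 10⁶ BTU = 40,300,000 BTU
Gas: input = 40,300,000 / 0.967 = 41,675,284 BTU = 416.8 therm → 416.8 × $1.69 = $704.31
Heat pump: 40,300,000 BTU / 3412 = 11,810 kWh heat; / 2.9 = 4,073 kWh in → × $0.184 = $749.40
Difference = |$704.31 − $749.40| = $45.09 ≈ $45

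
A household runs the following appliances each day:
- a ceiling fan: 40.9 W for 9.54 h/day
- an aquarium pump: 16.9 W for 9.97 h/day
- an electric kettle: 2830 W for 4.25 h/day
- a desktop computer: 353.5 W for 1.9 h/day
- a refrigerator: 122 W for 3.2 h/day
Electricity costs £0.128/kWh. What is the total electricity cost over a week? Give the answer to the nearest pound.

ceiling fan: 40.9 W × 9.54 h × 7 d = 2,731 Wh = 2.731 kWh
aquarium pump: 16.9 W × 9.97 h × 7 d = 1,179 Wh = 1.179 kWh
electric kettle: 2830 W × 4.25 h × 7 d = 84,192 Wh = 84.19 kWh
desktop computer: 353.5 W × 1.9 h × 7 d = 4,702 Wh = 4.702 kWh
refrigerator: 122 W × 3.2 h × 7 d = 2,733 Wh = 2.733 kWh
Total energy = 2.731 + 1.179 + 84.19 + 4.702 + 2.733 = 95.54 kWh
Cost = 95.54 kWh × £0.128 = £12.23 ≈ £12

£12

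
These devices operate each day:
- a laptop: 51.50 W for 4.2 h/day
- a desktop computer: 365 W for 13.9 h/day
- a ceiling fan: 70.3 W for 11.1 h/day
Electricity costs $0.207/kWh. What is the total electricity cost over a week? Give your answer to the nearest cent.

laptop: 51.50 W × 4.2 h × 7 d = 1,514 Wh = 1.514 kWh
desktop computer: 365 W × 13.9 h × 7 d = 35,514 Wh = 35.51 kWh
ceiling fan: 70.3 W × 11.1 h × 7 d = 5,462 Wh = 5.462 kWh
Total energy = 1.514 + 35.51 + 5.462 = 42.49 kWh
Cost = 42.49 kWh × $0.207 = $8.80

$8.80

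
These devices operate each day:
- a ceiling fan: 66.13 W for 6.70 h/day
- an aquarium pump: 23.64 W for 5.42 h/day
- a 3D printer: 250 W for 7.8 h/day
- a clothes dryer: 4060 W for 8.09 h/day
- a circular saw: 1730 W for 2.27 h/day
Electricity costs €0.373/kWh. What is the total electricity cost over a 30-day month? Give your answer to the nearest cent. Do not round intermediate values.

€439.70

ceiling fan: 66.13 W × 6.70 h × 30 d = 13,292 Wh = 13.29 kWh
aquarium pump: 23.64 W × 5.42 h × 30 d = 3,844 Wh = 3.844 kWh
3D printer: 250 W × 7.8 h × 30 d = 58,500 Wh = 58.5 kWh
clothes dryer: 4060 W × 8.09 h × 30 d = 985,362 Wh = 985.4 kWh
circular saw: 1730 W × 2.27 h × 30 d = 117,813 Wh = 117.8 kWh
Total energy = 13.29 + 3.844 + 58.5 + 985.4 + 117.8 = 1,179 kWh
Cost = 1,179 kWh × €0.373 = €439.70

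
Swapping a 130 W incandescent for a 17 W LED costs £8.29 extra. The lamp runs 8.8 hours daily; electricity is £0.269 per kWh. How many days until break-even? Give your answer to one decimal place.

Power saved = 130 − 17 = 113 W
Daily energy saved = 113 W × 8.8 h = 994.4 Wh = 0.9944 kWh
Daily savings = 0.9944 × £0.269 = £0.2675
Payback = £8.29 / £0.2675 per day = 30.99 days

31.0 days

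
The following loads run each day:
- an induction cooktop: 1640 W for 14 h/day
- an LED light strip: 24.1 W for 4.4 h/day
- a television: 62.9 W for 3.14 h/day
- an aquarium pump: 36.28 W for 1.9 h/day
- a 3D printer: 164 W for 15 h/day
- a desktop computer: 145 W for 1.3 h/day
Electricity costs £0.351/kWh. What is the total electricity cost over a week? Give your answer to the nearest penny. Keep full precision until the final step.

induction cooktop: 1640 W × 14 h × 7 d = 160,720 Wh = 160.7 kWh
LED light strip: 24.1 W × 4.4 h × 7 d = 742 Wh = 0.7423 kWh
television: 62.9 W × 3.14 h × 7 d = 1,383 Wh = 1.383 kWh
aquarium pump: 36.28 W × 1.9 h × 7 d = 483 Wh = 0.4825 kWh
3D printer: 164 W × 15 h × 7 d = 17,220 Wh = 17.22 kWh
desktop computer: 145 W × 1.3 h × 7 d = 1,320 Wh = 1.319 kWh
Total energy = 160.7 + 0.7423 + 1.383 + 0.4825 + 17.22 + 1.319 = 181.9 kWh
Cost = 181.9 kWh × £0.351 = £63.84

£63.84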